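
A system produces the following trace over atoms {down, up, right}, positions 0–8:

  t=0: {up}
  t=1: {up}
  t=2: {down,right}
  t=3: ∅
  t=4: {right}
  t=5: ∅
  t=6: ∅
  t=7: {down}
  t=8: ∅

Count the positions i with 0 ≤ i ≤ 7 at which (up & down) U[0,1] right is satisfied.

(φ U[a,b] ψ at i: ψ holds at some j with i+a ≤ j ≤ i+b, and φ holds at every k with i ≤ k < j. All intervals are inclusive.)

Evaluate at each i in [0,7]:
  i=0: ✗ (no rhs in [0,1])
  i=1: ✗ (lhs fails at k=1 before rhs at j=2)
  i=2: ✓ (rhs at j=2)
  i=3: ✗ (lhs fails at k=3 before rhs at j=4)
  i=4: ✓ (rhs at j=4)
  i=5: ✗ (no rhs in [5,6])
  i=6: ✗ (no rhs in [6,7])
  i=7: ✗ (no rhs in [7,8])
Positions where it holds: {2, 4} → 2.

2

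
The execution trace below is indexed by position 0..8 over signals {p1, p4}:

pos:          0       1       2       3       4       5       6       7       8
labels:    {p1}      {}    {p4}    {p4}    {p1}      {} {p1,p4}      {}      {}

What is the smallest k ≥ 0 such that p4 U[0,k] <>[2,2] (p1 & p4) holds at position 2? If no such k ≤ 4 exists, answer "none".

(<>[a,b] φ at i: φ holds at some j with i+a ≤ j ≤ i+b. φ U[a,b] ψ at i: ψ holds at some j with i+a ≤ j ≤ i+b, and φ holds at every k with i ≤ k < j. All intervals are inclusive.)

Need earliest j ≥ 2 with <>[2,2] (p1 & p4), and p4 at every k in [2,j-1].
  j=2: rhs fails.
  j=3: rhs fails.
  j=4: rhs holds; lhs holds on [2,3]. k = 2.

2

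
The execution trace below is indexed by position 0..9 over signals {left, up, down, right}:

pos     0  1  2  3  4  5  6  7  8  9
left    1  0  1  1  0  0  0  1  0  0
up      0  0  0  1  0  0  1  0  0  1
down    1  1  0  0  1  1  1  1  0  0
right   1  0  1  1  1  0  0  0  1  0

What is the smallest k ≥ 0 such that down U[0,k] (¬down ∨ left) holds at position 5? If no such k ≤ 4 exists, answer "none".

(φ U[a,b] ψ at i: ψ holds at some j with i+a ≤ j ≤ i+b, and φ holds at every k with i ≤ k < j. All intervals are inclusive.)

Need earliest j ≥ 5 with (¬down ∨ left), and down at every k in [5,j-1].
  j=5: rhs fails.
  j=6: rhs fails.
  j=7: rhs holds; lhs holds on [5,6]. k = 2.

2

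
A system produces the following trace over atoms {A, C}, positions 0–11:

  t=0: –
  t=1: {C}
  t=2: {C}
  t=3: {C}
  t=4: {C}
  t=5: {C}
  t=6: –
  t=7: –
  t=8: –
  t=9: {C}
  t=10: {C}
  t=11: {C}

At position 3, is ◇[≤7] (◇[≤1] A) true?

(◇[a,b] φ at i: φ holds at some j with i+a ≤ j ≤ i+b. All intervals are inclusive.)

Check ◇[≤1] A at each j in [3,10]:
  j=3: fails (none in [3,4])
  j=4: fails (none in [4,5])
  j=5: fails (none in [5,6])
  j=6: fails (none in [6,7])
  j=7: fails (none in [7,8])
  j=8: fails (none in [8,9])
  j=9: fails (none in [9,10])
  j=10: fails (none in [10,11])
No position in the window satisfies it → formula fails.

No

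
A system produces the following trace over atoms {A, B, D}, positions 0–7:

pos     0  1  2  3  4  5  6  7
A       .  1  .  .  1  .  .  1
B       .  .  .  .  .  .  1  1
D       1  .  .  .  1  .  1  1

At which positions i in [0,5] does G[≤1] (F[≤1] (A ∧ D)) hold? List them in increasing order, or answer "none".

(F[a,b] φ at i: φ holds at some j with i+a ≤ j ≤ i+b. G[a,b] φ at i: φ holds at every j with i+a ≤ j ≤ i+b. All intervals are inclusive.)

3

Evaluate at each i in [0,5]:
  i=0: ✗ (fails at j=0)
  i=1: ✗ (fails at j=1)
  i=2: ✗ (fails at j=2)
  i=3: ✓ (all of [3,4])
  i=4: ✗ (fails at j=5)
  i=5: ✗ (fails at j=5)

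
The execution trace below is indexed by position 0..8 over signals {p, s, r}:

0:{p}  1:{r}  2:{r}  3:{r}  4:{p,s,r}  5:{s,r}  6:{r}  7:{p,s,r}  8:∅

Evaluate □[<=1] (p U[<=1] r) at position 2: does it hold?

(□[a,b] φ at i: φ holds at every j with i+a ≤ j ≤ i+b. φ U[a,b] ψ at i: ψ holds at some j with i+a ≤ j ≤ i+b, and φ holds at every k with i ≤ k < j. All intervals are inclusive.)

True

Check (p U[<=1] r) at every j in [2,3]:
  j=2: holds
  j=3: holds
All positions satisfy it → formula holds.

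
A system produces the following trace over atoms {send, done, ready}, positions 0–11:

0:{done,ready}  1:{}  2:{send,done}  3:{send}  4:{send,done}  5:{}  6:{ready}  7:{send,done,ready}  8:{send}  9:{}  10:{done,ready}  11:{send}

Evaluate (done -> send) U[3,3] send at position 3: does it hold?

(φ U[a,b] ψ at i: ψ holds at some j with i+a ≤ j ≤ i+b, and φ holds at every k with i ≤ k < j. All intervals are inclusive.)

Does not hold

Need some j in [6,6] with send, and (done -> send) at every k in [3,j-1].
  j=6: send false.
No j in the window works → until fails.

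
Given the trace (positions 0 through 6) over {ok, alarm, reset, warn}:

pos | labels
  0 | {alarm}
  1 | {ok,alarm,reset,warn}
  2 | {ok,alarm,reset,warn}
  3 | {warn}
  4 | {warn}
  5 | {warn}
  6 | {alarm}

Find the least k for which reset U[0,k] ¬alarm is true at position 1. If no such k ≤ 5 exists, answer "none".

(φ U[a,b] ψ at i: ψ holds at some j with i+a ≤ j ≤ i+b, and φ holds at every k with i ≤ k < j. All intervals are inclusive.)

Need earliest j ≥ 1 with ¬alarm, and reset at every k in [1,j-1].
  j=1: rhs fails.
  j=2: rhs fails.
  j=3: rhs holds; lhs holds on [1,2]. k = 2.

2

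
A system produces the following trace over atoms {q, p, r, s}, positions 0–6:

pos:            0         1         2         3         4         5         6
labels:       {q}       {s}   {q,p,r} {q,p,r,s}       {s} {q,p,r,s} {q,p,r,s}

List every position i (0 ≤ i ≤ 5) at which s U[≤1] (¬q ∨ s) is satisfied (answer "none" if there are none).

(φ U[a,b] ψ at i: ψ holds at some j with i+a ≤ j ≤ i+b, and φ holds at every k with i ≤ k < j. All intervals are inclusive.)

1, 3, 4, 5

Evaluate at each i in [0,5]:
  i=0: ✗ (lhs fails at k=0 before rhs at j=1)
  i=1: ✓ (rhs at j=1)
  i=2: ✗ (lhs fails at k=2 before rhs at j=3)
  i=3: ✓ (rhs at j=3)
  i=4: ✓ (rhs at j=4)
  i=5: ✓ (rhs at j=5)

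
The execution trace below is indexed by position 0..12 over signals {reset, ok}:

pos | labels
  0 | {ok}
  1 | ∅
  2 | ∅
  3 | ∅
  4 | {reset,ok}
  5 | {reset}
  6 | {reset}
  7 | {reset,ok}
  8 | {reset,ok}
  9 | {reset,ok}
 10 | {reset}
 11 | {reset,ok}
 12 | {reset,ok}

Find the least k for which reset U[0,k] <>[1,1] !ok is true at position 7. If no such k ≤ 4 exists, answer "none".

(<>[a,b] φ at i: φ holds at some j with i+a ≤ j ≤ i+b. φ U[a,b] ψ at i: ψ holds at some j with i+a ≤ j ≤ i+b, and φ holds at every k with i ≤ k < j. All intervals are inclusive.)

2

Need earliest j ≥ 7 with <>[1,1] !ok, and reset at every k in [7,j-1].
  j=7: rhs fails.
  j=8: rhs fails.
  j=9: rhs holds; lhs holds on [7,8]. k = 2.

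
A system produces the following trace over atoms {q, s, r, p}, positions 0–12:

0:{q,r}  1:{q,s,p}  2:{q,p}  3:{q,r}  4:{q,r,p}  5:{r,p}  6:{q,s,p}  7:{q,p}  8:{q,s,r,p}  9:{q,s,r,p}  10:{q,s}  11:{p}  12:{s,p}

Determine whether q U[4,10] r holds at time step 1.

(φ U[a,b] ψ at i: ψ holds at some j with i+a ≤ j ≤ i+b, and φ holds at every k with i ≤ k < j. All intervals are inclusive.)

Holds

Need some j in [5,11] with r, and q at every k in [1,j-1].
  j=5: r holds; q holds at every k in [1,4] → satisfied.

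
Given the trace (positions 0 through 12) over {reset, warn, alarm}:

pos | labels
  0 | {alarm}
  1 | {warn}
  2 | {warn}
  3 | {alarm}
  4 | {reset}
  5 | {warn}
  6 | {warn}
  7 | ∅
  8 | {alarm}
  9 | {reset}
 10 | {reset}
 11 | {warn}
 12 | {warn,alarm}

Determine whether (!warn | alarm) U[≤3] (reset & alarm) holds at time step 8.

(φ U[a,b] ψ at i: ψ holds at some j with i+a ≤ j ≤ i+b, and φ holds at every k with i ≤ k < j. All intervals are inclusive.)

Does not hold

Need some j in [8,11] with (reset & alarm), and (!warn | alarm) at every k in [8,j-1].
  j=8: (reset & alarm) false.
  j=9: (reset & alarm) false.
  j=10: (reset & alarm) false.
  j=11: (reset & alarm) false.
No j in the window works → until fails.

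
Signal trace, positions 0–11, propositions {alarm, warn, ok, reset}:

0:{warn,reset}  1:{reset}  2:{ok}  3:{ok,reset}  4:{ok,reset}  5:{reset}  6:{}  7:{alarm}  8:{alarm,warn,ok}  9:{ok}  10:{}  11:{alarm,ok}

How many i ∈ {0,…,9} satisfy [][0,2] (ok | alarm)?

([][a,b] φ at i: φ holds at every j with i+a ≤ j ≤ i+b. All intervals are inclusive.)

2

Evaluate at each i in [0,9]:
  i=0: ✗ (fails at j=0)
  i=1: ✗ (fails at j=1)
  i=2: ✓ (all of [2,4])
  i=3: ✗ (fails at j=5)
  i=4: ✗ (fails at j=5)
  i=5: ✗ (fails at j=5)
  i=6: ✗ (fails at j=6)
  i=7: ✓ (all of [7,9])
  i=8: ✗ (fails at j=10)
  i=9: ✗ (fails at j=10)
Positions where it holds: {2, 7} → 2.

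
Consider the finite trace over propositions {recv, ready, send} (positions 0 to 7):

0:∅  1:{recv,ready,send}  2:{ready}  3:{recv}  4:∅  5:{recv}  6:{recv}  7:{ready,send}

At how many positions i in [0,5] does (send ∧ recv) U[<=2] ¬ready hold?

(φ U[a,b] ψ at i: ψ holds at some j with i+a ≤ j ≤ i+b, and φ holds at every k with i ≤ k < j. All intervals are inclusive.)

Evaluate at each i in [0,5]:
  i=0: ✓ (rhs at j=0)
  i=1: ✗ (lhs fails at k=2 before rhs at j=3)
  i=2: ✗ (lhs fails at k=2 before rhs at j=3)
  i=3: ✓ (rhs at j=3)
  i=4: ✓ (rhs at j=4)
  i=5: ✓ (rhs at j=5)
Positions where it holds: {0, 3, 4, 5} → 4.

4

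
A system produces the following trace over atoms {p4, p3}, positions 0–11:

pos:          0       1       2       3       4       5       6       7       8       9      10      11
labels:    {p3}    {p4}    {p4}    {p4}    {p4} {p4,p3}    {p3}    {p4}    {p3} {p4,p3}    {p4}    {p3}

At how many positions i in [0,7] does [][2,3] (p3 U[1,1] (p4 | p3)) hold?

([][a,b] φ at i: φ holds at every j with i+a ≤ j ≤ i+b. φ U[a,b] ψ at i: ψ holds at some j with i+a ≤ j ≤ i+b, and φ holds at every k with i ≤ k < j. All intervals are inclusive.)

Evaluate at each i in [0,7]:
  i=0: ✗ (fails at j=2)
  i=1: ✗ (fails at j=3)
  i=2: ✗ (fails at j=4)
  i=3: ✓ (all of [5,6])
  i=4: ✗ (fails at j=7)
  i=5: ✗ (fails at j=7)
  i=6: ✓ (all of [8,9])
  i=7: ✗ (fails at j=10)
Positions where it holds: {3, 6} → 2.

2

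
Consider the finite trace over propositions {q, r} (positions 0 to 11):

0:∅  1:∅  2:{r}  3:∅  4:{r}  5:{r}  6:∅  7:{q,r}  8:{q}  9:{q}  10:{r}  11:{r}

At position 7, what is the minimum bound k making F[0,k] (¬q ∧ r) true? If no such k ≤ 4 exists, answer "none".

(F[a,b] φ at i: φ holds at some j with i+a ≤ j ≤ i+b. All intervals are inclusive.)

Scan j = 7,8,… for (¬q ∧ r):
  j=7: fails
  j=8: fails
  j=9: fails
  j=10: holds
First hit at j=10, so smallest k = 10-7 = 3.

3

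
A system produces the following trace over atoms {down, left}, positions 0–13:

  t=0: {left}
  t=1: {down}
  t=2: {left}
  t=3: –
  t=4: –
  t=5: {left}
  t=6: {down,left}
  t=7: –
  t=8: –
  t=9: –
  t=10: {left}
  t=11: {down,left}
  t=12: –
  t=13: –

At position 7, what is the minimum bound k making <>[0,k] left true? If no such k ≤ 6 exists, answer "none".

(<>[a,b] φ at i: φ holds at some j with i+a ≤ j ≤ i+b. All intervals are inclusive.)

Scan j = 7,8,… for left:
  j=7: fails
  j=8: fails
  j=9: fails
  j=10: holds
First hit at j=10, so smallest k = 10-7 = 3.

3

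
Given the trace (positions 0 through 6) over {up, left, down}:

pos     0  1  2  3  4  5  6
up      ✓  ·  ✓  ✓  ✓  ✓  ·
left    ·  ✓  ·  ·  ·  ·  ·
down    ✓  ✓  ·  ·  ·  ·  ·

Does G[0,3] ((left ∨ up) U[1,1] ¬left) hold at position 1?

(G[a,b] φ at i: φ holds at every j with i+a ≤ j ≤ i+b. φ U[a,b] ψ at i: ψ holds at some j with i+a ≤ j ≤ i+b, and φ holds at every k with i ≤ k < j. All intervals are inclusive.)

Yes

Check ((left ∨ up) U[1,1] ¬left) at every j in [1,4]:
  j=1: holds
  j=2: holds
  j=3: holds
  j=4: holds
All positions satisfy it → formula holds.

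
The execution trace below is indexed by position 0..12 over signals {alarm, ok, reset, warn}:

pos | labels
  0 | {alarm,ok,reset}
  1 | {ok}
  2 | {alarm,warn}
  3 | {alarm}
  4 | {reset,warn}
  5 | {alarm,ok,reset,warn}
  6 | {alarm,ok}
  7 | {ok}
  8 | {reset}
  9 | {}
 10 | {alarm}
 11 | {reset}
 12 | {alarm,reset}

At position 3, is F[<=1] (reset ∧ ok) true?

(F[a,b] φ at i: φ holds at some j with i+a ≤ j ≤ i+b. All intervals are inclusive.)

Check (reset ∧ ok) at each j in [3,4]:
  j=3: false
  j=4: false
No position in the window satisfies it → formula fails.

No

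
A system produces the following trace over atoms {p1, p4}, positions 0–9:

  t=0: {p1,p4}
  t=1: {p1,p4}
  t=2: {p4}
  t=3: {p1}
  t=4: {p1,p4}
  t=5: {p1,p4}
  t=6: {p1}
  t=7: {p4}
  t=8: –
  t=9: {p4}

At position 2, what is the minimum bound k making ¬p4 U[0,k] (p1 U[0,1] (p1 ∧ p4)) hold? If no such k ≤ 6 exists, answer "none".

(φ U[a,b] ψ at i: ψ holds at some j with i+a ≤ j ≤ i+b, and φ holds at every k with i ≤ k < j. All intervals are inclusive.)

Need earliest j ≥ 2 with (p1 U[0,1] (p1 ∧ p4)), and ¬p4 at every k in [2,j-1].
  j=2: rhs fails.
  j=3: rhs holds but lhs fails at k=2.
  j=4: rhs holds but lhs fails at k=2.
  j=5: rhs holds but lhs fails at k=2.
  j=6: rhs fails.
  j=7: rhs fails.
  j=8: rhs fails.
No witness within the range → none.

none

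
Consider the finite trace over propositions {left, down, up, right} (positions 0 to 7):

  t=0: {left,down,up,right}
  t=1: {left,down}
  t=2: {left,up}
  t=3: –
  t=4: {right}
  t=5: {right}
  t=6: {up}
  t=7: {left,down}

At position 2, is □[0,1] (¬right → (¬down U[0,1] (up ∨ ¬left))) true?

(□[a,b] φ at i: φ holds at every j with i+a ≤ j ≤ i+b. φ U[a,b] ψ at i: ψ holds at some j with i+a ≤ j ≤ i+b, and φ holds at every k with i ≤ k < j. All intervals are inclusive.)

True

Check (¬right → (¬down U[0,1] (up ∨ ¬left))) at every j in [2,3]:
  j=2: antecedent true; consequent holds → ✓
  j=3: antecedent true; consequent holds → ✓
All positions satisfy it → formula holds.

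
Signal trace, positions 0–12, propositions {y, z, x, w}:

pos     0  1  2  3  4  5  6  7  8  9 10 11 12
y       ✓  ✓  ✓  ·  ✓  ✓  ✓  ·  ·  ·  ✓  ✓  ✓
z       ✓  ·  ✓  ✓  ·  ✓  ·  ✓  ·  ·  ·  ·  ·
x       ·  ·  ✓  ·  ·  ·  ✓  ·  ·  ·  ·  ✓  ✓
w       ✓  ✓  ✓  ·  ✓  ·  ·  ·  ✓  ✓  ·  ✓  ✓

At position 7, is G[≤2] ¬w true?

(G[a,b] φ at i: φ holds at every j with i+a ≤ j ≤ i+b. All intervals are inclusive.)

No

Check ¬w at every j in [7,9]:
  j=7: true
  j=8: false
  j=9: false
Fails at j=8 → formula fails.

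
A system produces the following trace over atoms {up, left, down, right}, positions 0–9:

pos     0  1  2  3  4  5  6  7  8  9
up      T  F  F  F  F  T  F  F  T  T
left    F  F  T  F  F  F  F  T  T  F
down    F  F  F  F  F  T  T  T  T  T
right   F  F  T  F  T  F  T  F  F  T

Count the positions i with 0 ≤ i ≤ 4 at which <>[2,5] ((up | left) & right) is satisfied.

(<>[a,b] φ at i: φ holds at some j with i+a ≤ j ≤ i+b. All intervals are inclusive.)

2

Evaluate at each i in [0,4]:
  i=0: ✓ (witness j=2)
  i=1: ✗ (none in [3,6])
  i=2: ✗ (none in [4,7])
  i=3: ✗ (none in [5,8])
  i=4: ✓ (witness j=9)
Positions where it holds: {0, 4} → 2.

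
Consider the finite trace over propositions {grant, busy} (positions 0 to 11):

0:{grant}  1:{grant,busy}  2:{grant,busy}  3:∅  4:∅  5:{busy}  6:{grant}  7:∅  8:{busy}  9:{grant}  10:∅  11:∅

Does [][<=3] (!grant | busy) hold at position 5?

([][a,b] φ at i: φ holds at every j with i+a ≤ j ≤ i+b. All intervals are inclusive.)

Check (!grant | busy) at every j in [5,8]:
  j=5: true
  j=6: false
  j=7: true
  j=8: true
Fails at j=6 → formula fails.

False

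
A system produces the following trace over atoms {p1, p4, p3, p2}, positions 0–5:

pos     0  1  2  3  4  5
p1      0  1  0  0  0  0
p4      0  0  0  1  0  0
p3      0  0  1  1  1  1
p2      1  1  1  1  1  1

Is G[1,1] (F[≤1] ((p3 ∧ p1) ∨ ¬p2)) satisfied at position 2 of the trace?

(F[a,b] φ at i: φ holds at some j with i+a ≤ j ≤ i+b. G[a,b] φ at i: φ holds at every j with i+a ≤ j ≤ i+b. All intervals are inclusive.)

Check F[≤1] ((p3 ∧ p1) ∨ ¬p2) at every j in [3,3]:
  j=3: fails (none in [3,4])
Fails at j=3 → formula fails.

Does not hold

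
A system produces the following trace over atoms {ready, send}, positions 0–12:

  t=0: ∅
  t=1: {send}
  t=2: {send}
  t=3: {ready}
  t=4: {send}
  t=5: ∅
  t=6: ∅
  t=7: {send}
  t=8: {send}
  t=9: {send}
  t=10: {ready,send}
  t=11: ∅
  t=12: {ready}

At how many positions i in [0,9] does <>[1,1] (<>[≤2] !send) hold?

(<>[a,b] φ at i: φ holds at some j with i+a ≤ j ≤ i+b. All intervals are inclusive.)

Evaluate at each i in [0,9]:
  i=0: ✓ (witness j=1)
  i=1: ✓ (witness j=2)
  i=2: ✓ (witness j=3)
  i=3: ✓ (witness j=4)
  i=4: ✓ (witness j=5)
  i=5: ✓ (witness j=6)
  i=6: ✗ (none in [7,7])
  i=7: ✗ (none in [8,8])
  i=8: ✓ (witness j=9)
  i=9: ✓ (witness j=10)
Positions where it holds: {0, 1, 2, 3, 4, 5, 8, 9} → 8.

8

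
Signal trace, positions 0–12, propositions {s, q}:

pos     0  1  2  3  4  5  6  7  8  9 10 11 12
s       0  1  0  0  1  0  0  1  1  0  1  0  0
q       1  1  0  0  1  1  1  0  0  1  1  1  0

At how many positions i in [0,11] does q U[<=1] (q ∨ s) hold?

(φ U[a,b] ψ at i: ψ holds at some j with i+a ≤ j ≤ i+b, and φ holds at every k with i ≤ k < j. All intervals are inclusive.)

10

Evaluate at each i in [0,11]:
  i=0: ✓ (rhs at j=0)
  i=1: ✓ (rhs at j=1)
  i=2: ✗ (no rhs in [2,3])
  i=3: ✗ (lhs fails at k=3 before rhs at j=4)
  i=4: ✓ (rhs at j=4)
  i=5: ✓ (rhs at j=5)
  i=6: ✓ (rhs at j=6)
  i=7: ✓ (rhs at j=7)
  i=8: ✓ (rhs at j=8)
  i=9: ✓ (rhs at j=9)
  i=10: ✓ (rhs at j=10)
  i=11: ✓ (rhs at j=11)
Positions where it holds: {0, 1, 4, 5, 6, 7, 8, 9, 10, 11} → 10.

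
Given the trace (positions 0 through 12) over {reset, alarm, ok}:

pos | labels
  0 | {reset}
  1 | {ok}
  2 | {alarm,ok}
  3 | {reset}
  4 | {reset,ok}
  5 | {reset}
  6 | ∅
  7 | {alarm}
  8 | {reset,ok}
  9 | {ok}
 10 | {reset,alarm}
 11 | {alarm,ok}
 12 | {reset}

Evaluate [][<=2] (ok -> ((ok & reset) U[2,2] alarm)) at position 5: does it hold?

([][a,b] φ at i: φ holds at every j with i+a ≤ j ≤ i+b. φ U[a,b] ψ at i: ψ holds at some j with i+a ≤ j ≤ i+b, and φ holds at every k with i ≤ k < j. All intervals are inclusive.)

Check (ok -> ((ok & reset) U[2,2] alarm)) at every j in [5,7]:
  j=5: antecedent false → ✓
  j=6: antecedent false → ✓
  j=7: antecedent false → ✓
All positions satisfy it → formula holds.

Holds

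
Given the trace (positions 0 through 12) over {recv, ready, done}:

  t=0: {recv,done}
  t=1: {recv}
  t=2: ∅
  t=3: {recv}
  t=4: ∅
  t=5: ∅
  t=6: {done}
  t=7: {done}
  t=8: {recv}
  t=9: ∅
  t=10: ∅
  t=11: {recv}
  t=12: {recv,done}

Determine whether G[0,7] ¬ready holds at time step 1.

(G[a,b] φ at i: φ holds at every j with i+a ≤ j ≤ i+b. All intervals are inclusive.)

Check ¬ready at every j in [1,8]:
  j=1: true
  j=2: true
  j=3: true
  j=4: true
  j=5: true
  j=6: true
  j=7: true
  j=8: true
All positions satisfy it → formula holds.

Yes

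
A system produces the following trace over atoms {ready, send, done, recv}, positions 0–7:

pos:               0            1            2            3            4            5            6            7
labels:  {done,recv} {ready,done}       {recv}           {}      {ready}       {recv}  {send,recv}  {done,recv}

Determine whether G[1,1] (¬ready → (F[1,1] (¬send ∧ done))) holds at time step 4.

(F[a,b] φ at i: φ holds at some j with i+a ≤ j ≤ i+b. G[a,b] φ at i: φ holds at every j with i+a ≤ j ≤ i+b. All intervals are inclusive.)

Does not hold

Check (¬ready → (F[1,1] (¬send ∧ done))) at every j in [5,5]:
  j=5: antecedent true; consequent fails (none in [6,6]) → ✗
Fails at j=5 → formula fails.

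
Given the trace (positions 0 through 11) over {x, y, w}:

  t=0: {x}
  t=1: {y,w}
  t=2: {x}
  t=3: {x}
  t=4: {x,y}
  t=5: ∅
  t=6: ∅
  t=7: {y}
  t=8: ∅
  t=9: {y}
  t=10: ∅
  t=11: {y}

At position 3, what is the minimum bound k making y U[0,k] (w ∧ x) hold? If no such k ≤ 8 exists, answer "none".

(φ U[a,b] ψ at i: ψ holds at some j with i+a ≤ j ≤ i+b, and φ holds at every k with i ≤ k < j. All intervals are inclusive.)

Need earliest j ≥ 3 with (w ∧ x), and y at every k in [3,j-1].
  j=3: rhs fails.
  j=4: rhs fails.
  j=5: rhs fails.
  j=6: rhs fails.
  j=7: rhs fails.
  j=8: rhs fails.
  j=9: rhs fails.
  j=10: rhs fails.
  j=11: rhs fails.
No witness within the range → none.

none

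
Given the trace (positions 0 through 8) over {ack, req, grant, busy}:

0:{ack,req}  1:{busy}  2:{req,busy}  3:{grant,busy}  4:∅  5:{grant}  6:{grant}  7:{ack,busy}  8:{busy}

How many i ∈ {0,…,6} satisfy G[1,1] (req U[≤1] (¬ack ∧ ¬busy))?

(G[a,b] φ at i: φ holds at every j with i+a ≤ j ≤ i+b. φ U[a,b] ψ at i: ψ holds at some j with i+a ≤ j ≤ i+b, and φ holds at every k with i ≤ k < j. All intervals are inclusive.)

Evaluate at each i in [0,6]:
  i=0: ✗ (fails at j=1)
  i=1: ✗ (fails at j=2)
  i=2: ✗ (fails at j=3)
  i=3: ✓ (all of [4,4])
  i=4: ✓ (all of [5,5])
  i=5: ✓ (all of [6,6])
  i=6: ✗ (fails at j=7)
Positions where it holds: {3, 4, 5} → 3.

3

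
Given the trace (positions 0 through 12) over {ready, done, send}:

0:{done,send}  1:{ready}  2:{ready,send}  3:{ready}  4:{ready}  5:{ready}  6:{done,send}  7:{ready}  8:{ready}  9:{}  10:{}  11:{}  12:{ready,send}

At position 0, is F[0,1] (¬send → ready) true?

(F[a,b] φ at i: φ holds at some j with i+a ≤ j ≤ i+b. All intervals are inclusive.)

Holds

Check (¬send → ready) at each j in [0,1]:
  j=0: true
  j=1: true
Found at j=0 → formula holds.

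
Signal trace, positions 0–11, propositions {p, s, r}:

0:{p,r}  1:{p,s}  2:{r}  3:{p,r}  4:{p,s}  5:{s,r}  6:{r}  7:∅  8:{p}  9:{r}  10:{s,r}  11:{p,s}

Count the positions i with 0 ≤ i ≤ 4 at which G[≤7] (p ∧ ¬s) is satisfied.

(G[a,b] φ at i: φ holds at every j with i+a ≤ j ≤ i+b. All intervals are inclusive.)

0

Evaluate at each i in [0,4]:
  i=0: ✗ (fails at j=1)
  i=1: ✗ (fails at j=1)
  i=2: ✗ (fails at j=2)
  i=3: ✗ (fails at j=4)
  i=4: ✗ (fails at j=4)
Positions where it holds: {} → 0.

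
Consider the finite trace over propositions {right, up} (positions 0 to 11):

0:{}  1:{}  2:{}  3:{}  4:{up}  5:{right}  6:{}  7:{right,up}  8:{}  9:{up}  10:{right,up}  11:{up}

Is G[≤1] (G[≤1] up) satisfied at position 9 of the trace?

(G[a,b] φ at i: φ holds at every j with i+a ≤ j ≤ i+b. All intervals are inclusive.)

Yes

Check G[≤1] up at every j in [9,10]:
  j=9: holds on [9,10]
  j=10: holds on [10,11]
All positions satisfy it → formula holds.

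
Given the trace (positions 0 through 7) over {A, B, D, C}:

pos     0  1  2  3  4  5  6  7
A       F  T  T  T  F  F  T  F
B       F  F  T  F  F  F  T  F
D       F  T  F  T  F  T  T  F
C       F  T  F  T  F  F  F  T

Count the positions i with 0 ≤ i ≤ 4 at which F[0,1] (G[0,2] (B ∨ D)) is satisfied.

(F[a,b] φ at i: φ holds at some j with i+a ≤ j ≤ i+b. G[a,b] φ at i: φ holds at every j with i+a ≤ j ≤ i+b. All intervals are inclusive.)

Evaluate at each i in [0,4]:
  i=0: ✓ (witness j=1)
  i=1: ✓ (witness j=1)
  i=2: ✗ (none in [2,3])
  i=3: ✗ (none in [3,4])
  i=4: ✗ (none in [4,5])
Positions where it holds: {0, 1} → 2.

2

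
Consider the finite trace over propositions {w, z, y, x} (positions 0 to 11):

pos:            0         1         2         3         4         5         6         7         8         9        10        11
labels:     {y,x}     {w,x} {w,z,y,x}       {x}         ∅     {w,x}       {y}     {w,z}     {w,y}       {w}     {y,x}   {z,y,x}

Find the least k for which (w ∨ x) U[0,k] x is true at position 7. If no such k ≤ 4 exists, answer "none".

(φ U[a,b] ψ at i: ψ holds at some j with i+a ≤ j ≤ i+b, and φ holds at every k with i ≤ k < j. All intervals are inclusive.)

Need earliest j ≥ 7 with x, and (w ∨ x) at every k in [7,j-1].
  j=7: rhs fails.
  j=8: rhs fails.
  j=9: rhs fails.
  j=10: rhs holds; lhs holds on [7,9]. k = 3.

3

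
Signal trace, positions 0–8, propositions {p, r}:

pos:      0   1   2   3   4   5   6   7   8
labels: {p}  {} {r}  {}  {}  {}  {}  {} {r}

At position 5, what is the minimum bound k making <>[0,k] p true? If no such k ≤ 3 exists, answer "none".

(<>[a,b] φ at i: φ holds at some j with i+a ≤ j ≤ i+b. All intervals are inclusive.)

none

Scan j = 5,6,… for p:
  j=5: fails
  j=6: fails
  j=7: fails
  j=8: fails
No j in [5,8] satisfies it → none.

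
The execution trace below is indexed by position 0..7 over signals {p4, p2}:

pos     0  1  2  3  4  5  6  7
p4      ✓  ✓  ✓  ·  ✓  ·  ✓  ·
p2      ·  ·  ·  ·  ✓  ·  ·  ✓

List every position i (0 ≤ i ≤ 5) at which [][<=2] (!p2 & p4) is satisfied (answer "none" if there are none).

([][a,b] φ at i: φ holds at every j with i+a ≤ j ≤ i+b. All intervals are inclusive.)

Evaluate at each i in [0,5]:
  i=0: ✓ (all of [0,2])
  i=1: ✗ (fails at j=3)
  i=2: ✗ (fails at j=3)
  i=3: ✗ (fails at j=3)
  i=4: ✗ (fails at j=4)
  i=5: ✗ (fails at j=5)

0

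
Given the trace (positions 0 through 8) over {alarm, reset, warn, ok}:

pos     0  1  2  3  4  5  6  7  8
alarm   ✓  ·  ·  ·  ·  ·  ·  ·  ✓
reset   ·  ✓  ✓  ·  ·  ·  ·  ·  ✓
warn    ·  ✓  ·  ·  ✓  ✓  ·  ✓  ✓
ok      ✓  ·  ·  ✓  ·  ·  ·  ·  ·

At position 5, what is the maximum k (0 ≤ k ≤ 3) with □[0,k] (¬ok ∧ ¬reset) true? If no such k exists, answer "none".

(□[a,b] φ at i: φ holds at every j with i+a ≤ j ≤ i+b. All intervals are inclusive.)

(¬ok ∧ ¬reset) must hold from j=5 onward; find where it first fails.
  j=5: holds
  j=6: holds
  j=7: holds
  j=8: fails
Holds on [5,7], so largest k = 2.

2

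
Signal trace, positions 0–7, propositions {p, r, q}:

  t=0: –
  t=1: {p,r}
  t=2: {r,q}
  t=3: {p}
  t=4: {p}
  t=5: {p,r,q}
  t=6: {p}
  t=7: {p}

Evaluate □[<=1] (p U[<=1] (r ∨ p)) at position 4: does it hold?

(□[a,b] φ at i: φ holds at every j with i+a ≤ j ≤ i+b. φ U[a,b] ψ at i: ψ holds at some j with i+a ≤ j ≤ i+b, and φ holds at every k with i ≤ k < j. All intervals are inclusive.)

Check (p U[<=1] (r ∨ p)) at every j in [4,5]:
  j=4: holds
  j=5: holds
All positions satisfy it → formula holds.

True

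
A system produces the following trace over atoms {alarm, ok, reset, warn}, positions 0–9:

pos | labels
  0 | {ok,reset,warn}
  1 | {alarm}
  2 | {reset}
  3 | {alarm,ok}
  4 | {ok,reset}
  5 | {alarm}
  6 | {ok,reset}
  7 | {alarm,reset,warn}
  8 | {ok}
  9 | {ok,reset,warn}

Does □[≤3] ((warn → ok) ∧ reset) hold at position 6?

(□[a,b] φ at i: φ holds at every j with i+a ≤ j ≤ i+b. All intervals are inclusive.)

Check ((warn → ok) ∧ reset) at every j in [6,9]:
  j=6: true
  j=7: false
  j=8: false
  j=9: true
Fails at j=7 → formula fails.

False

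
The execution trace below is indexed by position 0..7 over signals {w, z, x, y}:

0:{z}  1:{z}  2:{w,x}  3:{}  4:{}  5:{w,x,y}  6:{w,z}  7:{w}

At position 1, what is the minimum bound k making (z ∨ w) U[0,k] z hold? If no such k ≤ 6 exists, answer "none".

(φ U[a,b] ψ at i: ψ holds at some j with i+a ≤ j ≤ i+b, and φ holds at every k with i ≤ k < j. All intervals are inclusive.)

0

Need earliest j ≥ 1 with z, and (z ∨ w) at every k in [1,j-1].
  j=1: rhs holds (empty prefix). k = 0.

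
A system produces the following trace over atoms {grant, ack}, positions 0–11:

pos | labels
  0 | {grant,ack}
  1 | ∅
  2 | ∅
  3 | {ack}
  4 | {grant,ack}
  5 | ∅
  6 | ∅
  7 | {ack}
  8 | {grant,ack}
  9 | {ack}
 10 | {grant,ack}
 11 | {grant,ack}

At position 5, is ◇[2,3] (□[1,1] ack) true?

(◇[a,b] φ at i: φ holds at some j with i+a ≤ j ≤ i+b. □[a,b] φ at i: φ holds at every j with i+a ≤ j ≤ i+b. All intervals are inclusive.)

Holds

Check □[1,1] ack at each j in [7,8]:
  j=7: holds on [8,8]
  j=8: holds on [9,9]
Found at j=7 → formula holds.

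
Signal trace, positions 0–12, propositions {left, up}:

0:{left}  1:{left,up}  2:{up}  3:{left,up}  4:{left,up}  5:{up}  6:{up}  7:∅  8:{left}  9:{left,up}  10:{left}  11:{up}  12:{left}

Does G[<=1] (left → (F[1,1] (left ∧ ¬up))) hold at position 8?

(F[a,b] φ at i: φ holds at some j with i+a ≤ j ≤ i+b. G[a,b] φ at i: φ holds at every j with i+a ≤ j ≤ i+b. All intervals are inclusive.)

False

Check (left → (F[1,1] (left ∧ ¬up))) at every j in [8,9]:
  j=8: antecedent true; consequent fails (none in [9,9]) → ✗
  j=9: antecedent true; consequent holds (witness at 10) → ✓
Fails at j=8 → formula fails.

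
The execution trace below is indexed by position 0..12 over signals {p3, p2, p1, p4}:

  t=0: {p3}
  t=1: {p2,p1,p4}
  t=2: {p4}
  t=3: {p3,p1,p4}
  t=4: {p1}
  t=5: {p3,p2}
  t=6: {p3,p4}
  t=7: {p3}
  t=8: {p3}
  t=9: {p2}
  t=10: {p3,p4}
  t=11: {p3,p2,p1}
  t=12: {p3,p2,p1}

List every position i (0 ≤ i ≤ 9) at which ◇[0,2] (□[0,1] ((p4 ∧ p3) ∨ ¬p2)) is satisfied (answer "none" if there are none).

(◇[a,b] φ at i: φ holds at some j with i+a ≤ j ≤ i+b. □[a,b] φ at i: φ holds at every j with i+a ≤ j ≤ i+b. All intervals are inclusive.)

Evaluate at each i in [0,9]:
  i=0: ✓ (witness j=2)
  i=1: ✓ (witness j=2)
  i=2: ✓ (witness j=2)
  i=3: ✓ (witness j=3)
  i=4: ✓ (witness j=6)
  i=5: ✓ (witness j=6)
  i=6: ✓ (witness j=6)
  i=7: ✓ (witness j=7)
  i=8: ✗ (none in [8,10])
  i=9: ✗ (none in [9,11])

0, 1, 2, 3, 4, 5, 6, 7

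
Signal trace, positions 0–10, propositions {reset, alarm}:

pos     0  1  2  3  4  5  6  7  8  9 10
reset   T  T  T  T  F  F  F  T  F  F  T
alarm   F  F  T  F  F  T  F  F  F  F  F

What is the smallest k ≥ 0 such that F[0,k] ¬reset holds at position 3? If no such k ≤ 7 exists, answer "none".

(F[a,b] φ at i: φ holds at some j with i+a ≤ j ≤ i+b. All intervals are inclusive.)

Scan j = 3,4,… for ¬reset:
  j=3: fails
  j=4: holds
First hit at j=4, so smallest k = 4-3 = 1.

1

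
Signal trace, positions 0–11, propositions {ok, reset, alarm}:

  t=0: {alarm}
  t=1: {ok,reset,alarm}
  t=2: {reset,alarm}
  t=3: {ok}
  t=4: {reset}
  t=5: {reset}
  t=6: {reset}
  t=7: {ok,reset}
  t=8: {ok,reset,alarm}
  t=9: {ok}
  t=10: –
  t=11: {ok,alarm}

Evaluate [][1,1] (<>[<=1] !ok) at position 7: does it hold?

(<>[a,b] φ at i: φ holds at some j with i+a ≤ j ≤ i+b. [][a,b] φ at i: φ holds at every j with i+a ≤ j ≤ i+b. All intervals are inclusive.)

Check <>[<=1] !ok at every j in [8,8]:
  j=8: fails (none in [8,9])
Fails at j=8 → formula fails.

No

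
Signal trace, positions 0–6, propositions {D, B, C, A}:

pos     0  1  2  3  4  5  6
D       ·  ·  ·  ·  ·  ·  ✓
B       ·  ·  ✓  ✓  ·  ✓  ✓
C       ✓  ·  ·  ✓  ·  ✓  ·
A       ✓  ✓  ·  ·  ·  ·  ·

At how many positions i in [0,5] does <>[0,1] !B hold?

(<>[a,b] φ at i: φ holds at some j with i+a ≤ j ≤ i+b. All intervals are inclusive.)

Evaluate at each i in [0,5]:
  i=0: ✓ (witness j=0)
  i=1: ✓ (witness j=1)
  i=2: ✗ (none in [2,3])
  i=3: ✓ (witness j=4)
  i=4: ✓ (witness j=4)
  i=5: ✗ (none in [5,6])
Positions where it holds: {0, 1, 3, 4} → 4.

4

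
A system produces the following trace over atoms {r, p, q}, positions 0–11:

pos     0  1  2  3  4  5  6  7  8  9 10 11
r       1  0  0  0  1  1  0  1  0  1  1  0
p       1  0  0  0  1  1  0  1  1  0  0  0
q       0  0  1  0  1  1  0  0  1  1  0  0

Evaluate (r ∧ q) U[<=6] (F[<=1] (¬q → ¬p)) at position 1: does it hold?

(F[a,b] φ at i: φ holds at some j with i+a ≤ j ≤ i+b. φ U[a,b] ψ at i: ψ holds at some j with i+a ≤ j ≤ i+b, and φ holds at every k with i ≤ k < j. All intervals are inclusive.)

True

Need some j in [1,7] with F[<=1] (¬q → ¬p), and (r ∧ q) at every k in [1,j-1].
  j=1: F[<=1] (¬q → ¬p) holds; no prefix to check → satisfied.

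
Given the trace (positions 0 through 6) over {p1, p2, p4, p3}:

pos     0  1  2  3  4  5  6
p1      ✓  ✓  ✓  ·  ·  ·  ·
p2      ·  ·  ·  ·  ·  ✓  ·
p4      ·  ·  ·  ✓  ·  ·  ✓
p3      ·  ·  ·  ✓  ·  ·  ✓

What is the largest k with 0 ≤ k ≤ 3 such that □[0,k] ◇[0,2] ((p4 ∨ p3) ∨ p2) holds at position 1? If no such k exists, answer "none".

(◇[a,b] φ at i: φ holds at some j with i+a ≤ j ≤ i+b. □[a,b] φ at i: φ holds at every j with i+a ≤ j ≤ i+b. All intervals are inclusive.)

3

◇[0,2] ((p4 ∨ p3) ∨ p2) must hold from j=1 onward; find where it first fails.
  j=1: holds
  j=2: holds
  j=3: holds
  j=4: holds
Holds through j=4; largest k = 3.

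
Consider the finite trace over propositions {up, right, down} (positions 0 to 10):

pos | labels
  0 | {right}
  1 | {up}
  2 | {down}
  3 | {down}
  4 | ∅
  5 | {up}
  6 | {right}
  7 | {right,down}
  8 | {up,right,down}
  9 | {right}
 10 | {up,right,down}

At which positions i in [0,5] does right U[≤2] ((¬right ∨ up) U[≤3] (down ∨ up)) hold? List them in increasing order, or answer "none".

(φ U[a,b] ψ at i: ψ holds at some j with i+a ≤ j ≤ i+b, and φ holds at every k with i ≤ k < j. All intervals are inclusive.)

Evaluate at each i in [0,5]:
  i=0: ✓ (rhs at j=1; lhs holds on [0,0])
  i=1: ✓ (rhs at j=1)
  i=2: ✓ (rhs at j=2)
  i=3: ✓ (rhs at j=3)
  i=4: ✓ (rhs at j=4)
  i=5: ✓ (rhs at j=5)

0, 1, 2, 3, 4, 5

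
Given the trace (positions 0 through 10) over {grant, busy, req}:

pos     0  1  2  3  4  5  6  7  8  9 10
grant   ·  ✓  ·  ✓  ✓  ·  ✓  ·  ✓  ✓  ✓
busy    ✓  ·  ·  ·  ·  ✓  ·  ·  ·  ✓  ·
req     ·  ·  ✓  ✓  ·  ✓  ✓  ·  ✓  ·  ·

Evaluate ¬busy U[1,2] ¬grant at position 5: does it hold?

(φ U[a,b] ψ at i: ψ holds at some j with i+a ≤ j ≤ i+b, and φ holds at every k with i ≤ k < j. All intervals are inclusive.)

False

Need some j in [6,7] with ¬grant, and ¬busy at every k in [5,j-1].
  j=6: ¬grant false.
  j=7: ¬grant holds, but ¬busy fails at k=5 → not this j.
No j in the window works → until fails.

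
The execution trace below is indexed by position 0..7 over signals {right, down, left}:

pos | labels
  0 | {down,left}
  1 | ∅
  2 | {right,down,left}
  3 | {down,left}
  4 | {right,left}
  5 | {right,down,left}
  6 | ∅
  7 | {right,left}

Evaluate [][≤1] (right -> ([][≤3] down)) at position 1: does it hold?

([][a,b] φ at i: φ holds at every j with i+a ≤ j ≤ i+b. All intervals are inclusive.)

Check (right -> ([][≤3] down)) at every j in [1,2]:
  j=1: antecedent false → ✓
  j=2: antecedent true; consequent fails at 4 → ✗
Fails at j=2 → formula fails.

No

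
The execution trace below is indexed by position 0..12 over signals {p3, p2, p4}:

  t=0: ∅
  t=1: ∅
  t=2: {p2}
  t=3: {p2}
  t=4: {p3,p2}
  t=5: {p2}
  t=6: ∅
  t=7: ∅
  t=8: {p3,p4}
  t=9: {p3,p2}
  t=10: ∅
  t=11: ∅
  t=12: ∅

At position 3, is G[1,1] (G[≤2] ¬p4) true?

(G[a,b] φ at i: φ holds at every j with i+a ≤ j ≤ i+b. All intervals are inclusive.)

Check G[≤2] ¬p4 at every j in [4,4]:
  j=4: holds on [4,6]
All positions satisfy it → formula holds.

Yes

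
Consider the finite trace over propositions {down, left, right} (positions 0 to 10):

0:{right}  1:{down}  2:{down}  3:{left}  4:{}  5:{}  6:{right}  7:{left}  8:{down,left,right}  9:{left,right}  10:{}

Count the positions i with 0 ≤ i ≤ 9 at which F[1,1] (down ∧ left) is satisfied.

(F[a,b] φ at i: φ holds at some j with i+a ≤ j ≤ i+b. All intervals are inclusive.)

1

Evaluate at each i in [0,9]:
  i=0: ✗ (none in [1,1])
  i=1: ✗ (none in [2,2])
  i=2: ✗ (none in [3,3])
  i=3: ✗ (none in [4,4])
  i=4: ✗ (none in [5,5])
  i=5: ✗ (none in [6,6])
  i=6: ✗ (none in [7,7])
  i=7: ✓ (witness j=8)
  i=8: ✗ (none in [9,9])
  i=9: ✗ (none in [10,10])
Positions where it holds: {7} → 1.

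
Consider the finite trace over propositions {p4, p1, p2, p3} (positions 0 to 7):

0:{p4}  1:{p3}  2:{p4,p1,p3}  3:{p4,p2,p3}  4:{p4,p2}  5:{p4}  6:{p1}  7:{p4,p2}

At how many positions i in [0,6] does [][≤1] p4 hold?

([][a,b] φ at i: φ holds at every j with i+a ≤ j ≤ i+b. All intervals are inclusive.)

3

Evaluate at each i in [0,6]:
  i=0: ✗ (fails at j=1)
  i=1: ✗ (fails at j=1)
  i=2: ✓ (all of [2,3])
  i=3: ✓ (all of [3,4])
  i=4: ✓ (all of [4,5])
  i=5: ✗ (fails at j=6)
  i=6: ✗ (fails at j=6)
Positions where it holds: {2, 3, 4} → 3.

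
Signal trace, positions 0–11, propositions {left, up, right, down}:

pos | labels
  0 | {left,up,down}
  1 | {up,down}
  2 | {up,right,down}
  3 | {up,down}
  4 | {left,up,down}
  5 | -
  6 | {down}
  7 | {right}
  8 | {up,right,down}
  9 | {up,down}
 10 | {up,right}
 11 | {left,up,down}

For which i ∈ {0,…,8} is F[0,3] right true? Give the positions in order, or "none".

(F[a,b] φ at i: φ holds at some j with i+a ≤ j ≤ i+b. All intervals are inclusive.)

Evaluate at each i in [0,8]:
  i=0: ✓ (witness j=2)
  i=1: ✓ (witness j=2)
  i=2: ✓ (witness j=2)
  i=3: ✗ (none in [3,6])
  i=4: ✓ (witness j=7)
  i=5: ✓ (witness j=7)
  i=6: ✓ (witness j=7)
  i=7: ✓ (witness j=7)
  i=8: ✓ (witness j=8)

0, 1, 2, 4, 5, 6, 7, 8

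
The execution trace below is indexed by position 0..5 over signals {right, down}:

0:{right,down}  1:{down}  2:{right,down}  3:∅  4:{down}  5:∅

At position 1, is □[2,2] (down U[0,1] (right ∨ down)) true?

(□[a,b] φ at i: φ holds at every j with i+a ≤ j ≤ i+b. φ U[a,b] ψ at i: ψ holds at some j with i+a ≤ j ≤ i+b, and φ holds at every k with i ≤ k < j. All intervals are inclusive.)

Check (down U[0,1] (right ∨ down)) at every j in [3,3]:
  j=3: fails
Fails at j=3 → formula fails.

No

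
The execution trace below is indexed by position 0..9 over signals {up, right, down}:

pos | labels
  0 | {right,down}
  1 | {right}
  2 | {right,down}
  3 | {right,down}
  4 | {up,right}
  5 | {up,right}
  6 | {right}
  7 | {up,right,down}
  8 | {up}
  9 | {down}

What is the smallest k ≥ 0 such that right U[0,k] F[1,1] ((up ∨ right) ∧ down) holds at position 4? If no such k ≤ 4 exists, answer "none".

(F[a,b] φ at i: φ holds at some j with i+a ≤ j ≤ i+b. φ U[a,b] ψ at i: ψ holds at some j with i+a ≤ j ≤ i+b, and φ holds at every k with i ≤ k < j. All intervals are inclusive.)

Need earliest j ≥ 4 with F[1,1] ((up ∨ right) ∧ down), and right at every k in [4,j-1].
  j=4: rhs fails.
  j=5: rhs fails.
  j=6: rhs holds; lhs holds on [4,5]. k = 2.

2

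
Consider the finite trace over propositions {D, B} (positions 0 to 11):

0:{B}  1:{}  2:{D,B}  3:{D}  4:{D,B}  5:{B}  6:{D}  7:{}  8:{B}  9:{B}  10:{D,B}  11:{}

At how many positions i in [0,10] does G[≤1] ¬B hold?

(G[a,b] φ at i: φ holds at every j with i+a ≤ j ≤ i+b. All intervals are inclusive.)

1

Evaluate at each i in [0,10]:
  i=0: ✗ (fails at j=0)
  i=1: ✗ (fails at j=2)
  i=2: ✗ (fails at j=2)
  i=3: ✗ (fails at j=4)
  i=4: ✗ (fails at j=4)
  i=5: ✗ (fails at j=5)
  i=6: ✓ (all of [6,7])
  i=7: ✗ (fails at j=8)
  i=8: ✗ (fails at j=8)
  i=9: ✗ (fails at j=9)
  i=10: ✗ (fails at j=10)
Positions where it holds: {6} → 1.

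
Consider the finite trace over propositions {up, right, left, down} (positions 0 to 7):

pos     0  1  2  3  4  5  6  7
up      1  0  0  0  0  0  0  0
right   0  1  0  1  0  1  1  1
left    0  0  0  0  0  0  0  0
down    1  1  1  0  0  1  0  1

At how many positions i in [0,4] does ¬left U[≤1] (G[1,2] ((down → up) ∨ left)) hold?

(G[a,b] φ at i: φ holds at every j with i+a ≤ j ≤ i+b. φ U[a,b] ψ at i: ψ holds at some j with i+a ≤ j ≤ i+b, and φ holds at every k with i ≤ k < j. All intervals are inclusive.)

Evaluate at each i in [0,4]:
  i=0: ✗ (no rhs in [0,1])
  i=1: ✓ (rhs at j=2; lhs holds on [1,1])
  i=2: ✓ (rhs at j=2)
  i=3: ✗ (no rhs in [3,4])
  i=4: ✗ (no rhs in [4,5])
Positions where it holds: {1, 2} → 2.

2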